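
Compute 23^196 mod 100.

Square-and-reduce mod 100: 23^1≡23, 23^2≡29, 23^4≡41, 23^8≡81, 23^16≡61, 23^32≡21, 23^64≡41, 23^128≡81.
Since 196 = 4 + 64 + 128 in binary, 23^196 ≡ 41·41·81 ≡ 61 (mod 100).

61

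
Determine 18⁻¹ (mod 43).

12

43 = 2·18 + 7
18 = 2·7 + 4
7 = 1·4 + 3
4 = 1·3 + 1
3 = 3·1 + 0
Back-substituting gives 18·12 ≡ 1 (mod 43).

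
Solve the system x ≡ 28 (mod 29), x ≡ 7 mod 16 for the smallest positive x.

231

Since 16·20 ≡ 1 (mod 29), take x = 7 + 16·((28−7)·20 mod 29) = 7 + 16·14 = 231.
Check: 231 mod 29 = 28, 231 mod 16 = 7.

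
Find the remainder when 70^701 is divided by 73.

49

Successive squares of 70 mod 73: 70^1≡70, 70^2≡9, 70^4≡8, 70^8≡64, 70^16≡8, 70^32≡64, 70^64≡8, 70^128≡64, 70^256≡8, 70^512≡64.
Since 701 = 1 + 4 + 8 + 16 + 32 + 128 + 512 in binary, 70^701 ≡ 70·8·64·8·64·64·64 ≡ 49 (mod 73).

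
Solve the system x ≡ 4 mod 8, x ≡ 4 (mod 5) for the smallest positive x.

x ≡ 4 (mod 5) gives x ∈ {4}.
The first of these with x mod 8 = 4 is 4.

4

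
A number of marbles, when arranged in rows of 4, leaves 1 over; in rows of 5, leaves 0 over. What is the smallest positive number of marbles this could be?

x ≡ 1 (mod 4) gives x ∈ {1, 5}.
The first of these with x mod 5 = 0 is 5.

5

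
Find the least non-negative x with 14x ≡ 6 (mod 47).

34

14⁻¹ ≡ 37 (mod 47) because 14·37 = 518 = 11·47 + 1.
So x ≡ 37·6 = 222 ≡ 34 (mod 47).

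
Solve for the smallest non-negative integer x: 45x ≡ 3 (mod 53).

46

The inverse of 45 mod 53 is 33 (since 45·33 = 1485 ≡ 1).
So x ≡ 33·3 = 99 ≡ 46 (mod 53).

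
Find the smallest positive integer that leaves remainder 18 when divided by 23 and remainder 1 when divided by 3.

x ≡ 1 (mod 3) gives x ∈ {1, 4, 7, 10, 13, 16, 19, 22, …}.
The first of these with x mod 23 = 18 is 64.

64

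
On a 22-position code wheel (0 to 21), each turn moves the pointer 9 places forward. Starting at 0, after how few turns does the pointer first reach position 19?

9⁻¹ ≡ 5 (mod 22) because 9·5 = 45 = 2·22 + 1.
So x ≡ 5·19 = 95 ≡ 7 (mod 22).
Check: 9·7 = 63 = 2·22 + 19.

7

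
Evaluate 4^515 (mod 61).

48

By repeated squaring mod 61: 4^1≡4, 4^2≡16, 4^4≡12, 4^8≡22, 4^16≡57, 4^32≡16, 4^64≡12, 4^128≡22, 4^256≡57, 4^512≡16.
515 = 1 + 2 + 512, so 4^515 ≡ 4·16·16 ≡ 48 (mod 61).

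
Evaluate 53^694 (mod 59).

41

By repeated squaring mod 59: 53^1≡53, 53^2≡36, 53^4≡57, 53^8≡4, 53^16≡16, 53^32≡20, 53^64≡46, 53^128≡51, 53^256≡5, 53^512≡25.
Since 694 = 2 + 4 + 16 + 32 + 128 + 512 in binary, 53^694 ≡ 36·57·16·20·51·25 ≡ 41 (mod 59).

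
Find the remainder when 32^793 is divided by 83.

Square-and-reduce mod 83: 32^1≡32, 32^2≡28, 32^4≡37, 32^8≡41, 32^16≡21, 32^32≡26, 32^64≡12, 32^128≡61, 32^256≡69, 32^512≡30.
Since 793 = 1 + 8 + 16 + 256 + 512 in binary, 32^793 ≡ 32·41·21·69·30 ≡ 20 (mod 83).

20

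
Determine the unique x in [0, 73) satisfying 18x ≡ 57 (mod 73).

18⁻¹ ≡ 69 (mod 73) because 18·69 = 1242 = 17·73 + 1.
So x ≡ 69·57 = 3933 ≡ 64 (mod 73).
Check: 18·64 = 1152 = 15·73 + 57.

64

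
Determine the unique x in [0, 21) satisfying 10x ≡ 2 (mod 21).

17

10⁻¹ ≡ 19 (mod 21) because 10·19 = 190 = 9·21 + 1.
So x ≡ 19·2 = 38 ≡ 17 (mod 21).
Check: 10·17 = 170 = 8·21 + 2.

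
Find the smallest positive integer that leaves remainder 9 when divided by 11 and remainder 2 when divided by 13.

119

x ≡ 9 (mod 11) gives x ∈ {9, 20, 31, 42, 53, 64, 75, 86, …}.
The first of these with x mod 13 = 2 is 119.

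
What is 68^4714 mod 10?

The units digit of 68^n cycles with period 4: 8, 4, 2, 6, …
4714 mod 4 = 2, so the last digit matches 8^2 = 4.

4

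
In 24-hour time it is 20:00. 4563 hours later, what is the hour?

23

4563 mod 24 = 3 (since 190·24 = 4560).
(20 + 3) mod 24 = 23.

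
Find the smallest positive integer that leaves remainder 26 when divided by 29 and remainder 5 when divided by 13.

x ≡ 5 (mod 13) gives x ∈ {5, 18, 31, 44, 57, 70, 83, 96, …}.
The first of these with x mod 29 = 26 is 200.

200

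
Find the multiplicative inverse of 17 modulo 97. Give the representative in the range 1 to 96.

40

17·40 = 680 = 7·97 + 1, so 17⁻¹ ≡ 40 (mod 97).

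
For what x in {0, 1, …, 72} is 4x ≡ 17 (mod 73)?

The inverse of 4 mod 73 is 55 (since 4·55 = 220 ≡ 1).
Multiplying both sides by 55: x ≡ 55·17 = 935 ≡ 59 (mod 73).

59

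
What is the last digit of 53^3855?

7

Last digits of 3^n: 3, 9, 7, 1 (period 4).
3855 leaves remainder 3 on division by 4, so 53^3855 ends in 7.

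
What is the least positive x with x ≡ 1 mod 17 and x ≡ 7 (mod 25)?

307

Since 25·15 ≡ 1 (mod 17), take x = 7 + 25·((1−7)·15 mod 17) = 7 + 25·12 = 307.
Check: 307 mod 17 = 1, 307 mod 25 = 7.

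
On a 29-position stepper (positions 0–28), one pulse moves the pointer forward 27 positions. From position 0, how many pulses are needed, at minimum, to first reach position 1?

27·14 = 378 = 13·29 + 1, so 27⁻¹ ≡ 14 (mod 29).

14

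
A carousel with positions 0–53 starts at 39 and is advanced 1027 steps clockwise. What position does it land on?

1027 = 19·54 + 1, so 1027 mod 54 = 1.
(39 + 1) mod 54 = 40.

40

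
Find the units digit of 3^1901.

The units digit of 3^n cycles with period 4: 3, 9, 7, 1, …
1901 leaves remainder 1 on division by 4, so 3^1901 ends in 3.

3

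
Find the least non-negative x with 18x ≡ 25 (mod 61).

59

18⁻¹ ≡ 17 (mod 61) because 18·17 = 306 = 5·61 + 1.
Multiplying both sides by 17: x ≡ 17·25 = 425 ≡ 59 (mod 61).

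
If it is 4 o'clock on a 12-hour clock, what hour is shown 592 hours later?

592 mod 12 = 4 (since 49·12 = 588).
4 + 4 → 8 on a 12-hour dial.

8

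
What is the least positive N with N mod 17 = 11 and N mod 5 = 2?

x ≡ 2 (mod 5) gives x ∈ {2, 7, 12, 17, 22, 27, 32, 37, …}.
The first of these with x mod 17 = 11 is 62.

62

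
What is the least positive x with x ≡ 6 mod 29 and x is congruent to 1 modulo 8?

x ≡ 1 (mod 8) gives x ∈ {1, 9, 17, 25, 33, 41, 49, 57, …}.
The first of these with x mod 29 = 6 is 209.

209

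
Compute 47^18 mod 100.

Successive squares of 47 mod 100: 47^1≡47, 47^2≡9, 47^4≡81, 47^8≡61, 47^16≡21.
Since 18 = 2 + 16 in binary, 47^18 ≡ 9·21 ≡ 89 (mod 100).

89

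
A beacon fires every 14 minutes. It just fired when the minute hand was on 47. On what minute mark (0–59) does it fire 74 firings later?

74·14 = 1036.
1036 − 17·60 = 16, so 1036 ≡ 16 (mod 60).
(47 + 16) mod 60 = 3.

3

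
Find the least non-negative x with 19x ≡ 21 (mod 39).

The inverse of 19 mod 39 is 37 (since 19·37 = 703 ≡ 1).
So x ≡ 37·21 = 777 ≡ 36 (mod 39).

36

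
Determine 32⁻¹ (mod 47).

25

32·25 = 800 = 17·47 + 1, so 32⁻¹ ≡ 25 (mod 47).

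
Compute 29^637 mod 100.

9

By repeated squaring mod 100: 29^1≡29, 29^2≡41, 29^4≡81, 29^8≡61, 29^16≡21, 29^32≡41, 29^64≡81, 29^128≡61, 29^256≡21, 29^512≡41.
637 = 1 + 4 + 8 + 16 + 32 + 64 + 512, so 29^637 ≡ 29·81·61·21·41·81·41 ≡ 9 (mod 100).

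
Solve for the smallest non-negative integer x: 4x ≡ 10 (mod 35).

4⁻¹ ≡ 9 (mod 35) because 4·9 = 36 = 1·35 + 1.
Multiplying both sides by 9: x ≡ 9·10 = 90 ≡ 20 (mod 35).

20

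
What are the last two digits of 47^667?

By repeated squaring mod 100: 47^1≡47, 47^2≡9, 47^4≡81, 47^8≡61, 47^16≡21, 47^32≡41, 47^64≡81, 47^128≡61, 47^256≡21, 47^512≡41.
667 = 1 + 2 + 8 + 16 + 128 + 512, so 47^667 ≡ 47·9·61·21·61·41 ≡ 63 (mod 100).

63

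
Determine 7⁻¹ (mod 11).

7·8 = 56 = 5·11 + 1, so 7⁻¹ ≡ 8 (mod 11).

8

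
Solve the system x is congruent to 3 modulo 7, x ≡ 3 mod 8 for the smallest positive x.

3

Since 8·1 ≡ 1 (mod 7), take x = 3 + 8·((3−3)·1 mod 7) = 3 + 8·0 = 3.
Check: 3 mod 7 = 3, 3 mod 8 = 3.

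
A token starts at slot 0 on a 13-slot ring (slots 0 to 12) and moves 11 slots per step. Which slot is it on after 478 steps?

478·11 = 5258.
5258 − 404·13 = 6, so 5258 ≡ 6 (mod 13).
(0 + 6) mod 13 = 6.

6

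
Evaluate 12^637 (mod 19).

By repeated squaring mod 19: 12^1≡12, 12^2≡11, 12^4≡7, 12^8≡11, 12^16≡7, 12^32≡11, 12^64≡7, 12^128≡11, 12^256≡7, 12^512≡11.
637 = 1 + 4 + 8 + 16 + 32 + 64 + 512, so 12^637 ≡ 12·7·11·7·11·7·11 ≡ 12 (mod 19).

12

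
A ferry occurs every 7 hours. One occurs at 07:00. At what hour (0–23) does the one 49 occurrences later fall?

49·7 = 343.
Dividing 343 by 24 gives quotient 14 and remainder 7.
(7 + 7) mod 24 = 14.

14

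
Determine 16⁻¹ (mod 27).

27 = 1·16 + 11
16 = 1·11 + 5
11 = 2·5 + 1
5 = 5·1 + 0
Back-substituting gives 16·22 ≡ 1 (mod 27).

22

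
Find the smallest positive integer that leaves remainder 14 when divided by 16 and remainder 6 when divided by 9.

78

Since 9·9 ≡ 1 (mod 16), take x = 6 + 9·((14−6)·9 mod 16) = 6 + 9·8 = 78.
Check: 78 mod 16 = 14, 78 mod 9 = 6.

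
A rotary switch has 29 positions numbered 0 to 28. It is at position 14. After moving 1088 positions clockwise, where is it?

0

Dividing 1088 by 29 gives quotient 37 and remainder 15.
(14 + 15) mod 29 = 0.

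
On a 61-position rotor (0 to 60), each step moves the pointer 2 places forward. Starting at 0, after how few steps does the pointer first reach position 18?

9

2⁻¹ ≡ 31 (mod 61) because 2·31 = 62 = 1·61 + 1.
So x ≡ 31·18 = 558 ≡ 9 (mod 61).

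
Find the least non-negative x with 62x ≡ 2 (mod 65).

21

62⁻¹ ≡ 43 (mod 65) because 62·43 = 2666 = 41·65 + 1.
So x ≡ 43·2 = 86 ≡ 21 (mod 65).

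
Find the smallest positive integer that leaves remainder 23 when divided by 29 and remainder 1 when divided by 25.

226

x ≡ 1 (mod 25) gives x ∈ {1, 26, 51, 76, 101, 126, 151, 176, …}.
The first of these with x mod 29 = 23 is 226.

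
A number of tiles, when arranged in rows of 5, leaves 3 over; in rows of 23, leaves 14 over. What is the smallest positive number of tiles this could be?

x ≡ 3 (mod 5) gives x ∈ {3, 8, 13, 18, 23, 28, 33, 38, …}.
The first of these with x mod 23 = 14 is 83.

83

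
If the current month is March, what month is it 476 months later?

476 − 39·12 = 8, so 476 ≡ 8 (mod 12).
March + 8 months → November.

November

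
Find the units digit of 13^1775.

Last digits of 3^n: 3, 9, 7, 1 (period 4).
1775 leaves remainder 3 on division by 4, so 13^1775 ends in 7.

7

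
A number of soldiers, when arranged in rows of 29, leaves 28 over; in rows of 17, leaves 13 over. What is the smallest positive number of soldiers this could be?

115

x ≡ 13 (mod 17) gives x ∈ {13, 30, 47, 64, 81, 98, 115}.
The first of these with x mod 29 = 28 is 115.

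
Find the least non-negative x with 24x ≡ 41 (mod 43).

25

24⁻¹ ≡ 9 (mod 43) because 24·9 = 216 = 5·43 + 1.
So x ≡ 9·41 = 369 ≡ 25 (mod 43).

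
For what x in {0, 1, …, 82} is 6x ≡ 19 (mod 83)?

17

The inverse of 6 mod 83 is 14 (since 6·14 = 84 ≡ 1).
So x ≡ 14·19 = 266 ≡ 17 (mod 83).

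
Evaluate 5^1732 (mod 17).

13

By repeated squaring mod 17: 5^1≡5, 5^2≡8, 5^4≡13, 5^8≡16, 5^16≡1, 5^32≡1, 5^64≡1, 5^128≡1, 5^256≡1, 5^512≡1, 5^1024≡1.
1732 = 4 + 64 + 128 + 512 + 1024, so 5^1732 ≡ 13·1·1·1·1 ≡ 13 (mod 17).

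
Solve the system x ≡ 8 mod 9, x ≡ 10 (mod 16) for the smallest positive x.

x ≡ 8 (mod 9) gives x ∈ {8, 17, 26}.
The first of these with x mod 16 = 10 is 26.

26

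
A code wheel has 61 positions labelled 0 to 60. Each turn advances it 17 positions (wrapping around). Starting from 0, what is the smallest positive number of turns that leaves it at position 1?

18

61 = 3·17 + 10
17 = 1·10 + 7
10 = 1·7 + 3
7 = 2·3 + 1
3 = 3·1 + 0
Back-substituting gives 17·18 ≡ 1 (mod 61).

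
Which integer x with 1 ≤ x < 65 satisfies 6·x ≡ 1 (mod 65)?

6·11 = 66 = 1·65 + 1, so 6⁻¹ ≡ 11 (mod 65).

11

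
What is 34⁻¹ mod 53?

34·39 = 1326 = 25·53 + 1, so 34⁻¹ ≡ 39 (mod 53).

39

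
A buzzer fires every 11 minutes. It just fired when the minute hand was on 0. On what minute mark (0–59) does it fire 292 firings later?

292·11 = 3212.
3212 − 53·60 = 32, so 3212 ≡ 32 (mod 60).
(0 + 32) mod 60 = 32.

32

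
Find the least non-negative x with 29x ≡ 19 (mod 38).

29⁻¹ ≡ 21 (mod 38) because 29·21 = 609 = 16·38 + 1.
Multiplying both sides by 21: x ≡ 21·19 = 399 ≡ 19 (mod 38).

19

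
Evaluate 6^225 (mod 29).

Successive squares of 6 mod 29: 6^1≡6, 6^2≡7, 6^4≡20, 6^8≡23, 6^16≡7, 6^32≡20, 6^64≡23, 6^128≡7.
225 = 1 + 32 + 64 + 128, so 6^225 ≡ 6·20·23·7 ≡ 6 (mod 29).

6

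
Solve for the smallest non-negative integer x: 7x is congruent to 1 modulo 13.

The inverse of 7 mod 13 is 2 (since 7·2 = 14 ≡ 1).
Multiplying both sides by 2: x ≡ 2·1 = 2 ≡ 2 (mod 13).
Check: 7·2 = 14 = 1·13 + 1.

2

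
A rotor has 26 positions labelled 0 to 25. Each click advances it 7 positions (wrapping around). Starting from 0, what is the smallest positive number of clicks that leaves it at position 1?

15

7·15 = 105 = 4·26 + 1, so 7⁻¹ ≡ 15 (mod 26).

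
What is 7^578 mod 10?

Last digits of 7^n: 7, 9, 3, 1 (period 4).
578 mod 4 = 2, so the last digit matches 7^2 = 9.

9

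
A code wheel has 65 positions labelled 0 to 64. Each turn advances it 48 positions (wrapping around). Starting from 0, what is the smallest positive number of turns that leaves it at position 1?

42

65 = 1·48 + 17
48 = 2·17 + 14
17 = 1·14 + 3
14 = 4·3 + 2
3 = 1·2 + 1
2 = 2·1 + 0
Back-substituting gives 48·42 ≡ 1 (mod 65).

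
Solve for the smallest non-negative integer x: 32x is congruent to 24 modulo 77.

32⁻¹ ≡ 65 (mod 77) because 32·65 = 2080 = 27·77 + 1.
So x ≡ 65·24 = 1560 ≡ 20 (mod 77).

20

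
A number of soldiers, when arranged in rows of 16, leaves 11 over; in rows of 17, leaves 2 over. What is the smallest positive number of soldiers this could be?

155

x ≡ 11 (mod 16) gives x ∈ {11, 27, 43, 59, 75, 91, 107, 123, …}.
The first of these with x mod 17 = 2 is 155.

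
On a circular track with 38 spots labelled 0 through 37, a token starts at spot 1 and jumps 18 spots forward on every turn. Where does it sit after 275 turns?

275·18 = 4950.
Dividing 4950 by 38 gives quotient 130 and remainder 10.
(1 + 10) mod 38 = 11.

11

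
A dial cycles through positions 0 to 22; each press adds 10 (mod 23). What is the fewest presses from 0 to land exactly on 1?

7

10·7 = 70 = 3·23 + 1, so 10⁻¹ ≡ 7 (mod 23).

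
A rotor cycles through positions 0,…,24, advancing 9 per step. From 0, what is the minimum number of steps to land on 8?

12

9⁻¹ ≡ 14 (mod 25) because 9·14 = 126 = 5·25 + 1.
Multiplying both sides by 14: x ≡ 14·8 = 112 ≡ 12 (mod 25).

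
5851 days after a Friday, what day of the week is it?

Thursday

Dividing 5851 by 7 gives quotient 835 and remainder 6.
Friday + 6 days → Thursday.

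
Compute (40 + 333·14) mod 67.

12

333·14 = 4662.
4662 = 69·67 + 39, so 4662 mod 67 = 39.
(40 + 39) mod 67 = 12.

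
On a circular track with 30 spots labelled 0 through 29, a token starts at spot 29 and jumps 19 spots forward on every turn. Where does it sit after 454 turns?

454·19 = 8626.
8626 = 287·30 + 16, so 8626 mod 30 = 16.
(29 + 16) mod 30 = 15.

15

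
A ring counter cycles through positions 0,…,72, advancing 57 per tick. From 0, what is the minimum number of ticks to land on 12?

57⁻¹ ≡ 41 (mod 73) because 57·41 = 2337 = 32·73 + 1.
Multiplying both sides by 41: x ≡ 41·12 = 492 ≡ 54 (mod 73).

54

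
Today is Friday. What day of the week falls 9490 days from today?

9490 mod 7 = 5 (since 1355·7 = 9485).
Friday + 5 days → Wednesday.

Wednesday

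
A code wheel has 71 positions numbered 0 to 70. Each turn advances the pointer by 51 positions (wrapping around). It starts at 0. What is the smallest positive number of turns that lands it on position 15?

51⁻¹ ≡ 39 (mod 71) because 51·39 = 1989 = 28·71 + 1.
So x ≡ 39·15 = 585 ≡ 17 (mod 71).

17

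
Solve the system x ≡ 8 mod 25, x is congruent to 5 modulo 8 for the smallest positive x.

133

Since 8·22 ≡ 1 (mod 25), take x = 5 + 8·((8−5)·22 mod 25) = 5 + 8·16 = 133.
Check: 133 mod 25 = 8, 133 mod 8 = 5.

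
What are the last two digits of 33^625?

93

By repeated squaring mod 100: 33^1≡33, 33^2≡89, 33^4≡21, 33^8≡41, 33^16≡81, 33^32≡61, 33^64≡21, 33^128≡41, 33^256≡81, 33^512≡61.
625 = 1 + 16 + 32 + 64 + 512, so 33^625 ≡ 33·81·61·21·61 ≡ 93 (mod 100).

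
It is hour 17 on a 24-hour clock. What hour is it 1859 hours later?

1859 = 77·24 + 11, so 1859 mod 24 = 11.
(17 + 11) mod 24 = 4.

4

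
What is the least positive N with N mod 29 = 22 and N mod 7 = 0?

x ≡ 0 (mod 7) gives x ∈ {0, 7, 14, 21, 28, 35, 42, 49, …}.
The first of these with x mod 29 = 22 is 196.

196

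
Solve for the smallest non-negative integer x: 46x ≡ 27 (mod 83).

The inverse of 46 mod 83 is 74 (since 46·74 = 3404 ≡ 1).
So x ≡ 74·27 = 1998 ≡ 6 (mod 83).

6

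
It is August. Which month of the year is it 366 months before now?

Dividing 366 by 12 gives quotient 30 and remainder 6.
August − 6 months → February.

February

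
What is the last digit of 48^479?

Powers of 8 mod 10 repeat with period 4: 8, 4, 2, 6.
479 mod 4 = 3, so the last digit matches 8^3 = 2.

2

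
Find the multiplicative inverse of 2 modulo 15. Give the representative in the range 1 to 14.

8

2·8 = 16 = 1·15 + 1, so 2⁻¹ ≡ 8 (mod 15).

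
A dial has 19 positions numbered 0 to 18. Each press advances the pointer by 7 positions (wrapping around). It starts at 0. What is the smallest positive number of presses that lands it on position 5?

The inverse of 7 mod 19 is 11 (since 7·11 = 77 ≡ 1).
So x ≡ 11·5 = 55 ≡ 17 (mod 19).
Check: 7·17 = 119 = 6·19 + 5.

17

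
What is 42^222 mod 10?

Last digits of 2^n: 2, 4, 8, 6 (period 4).
222 leaves remainder 2 on division by 4, so 42^222 ends in 4.

4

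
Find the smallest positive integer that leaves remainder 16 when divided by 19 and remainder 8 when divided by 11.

Since 11·7 ≡ 1 (mod 19), take x = 8 + 11·((16−8)·7 mod 19) = 8 + 11·18 = 206.
Check: 206 mod 19 = 16, 206 mod 11 = 8.

206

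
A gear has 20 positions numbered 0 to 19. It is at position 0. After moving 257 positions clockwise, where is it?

17

257 = 12·20 + 17, so 257 mod 20 = 17.
(0 + 17) mod 20 = 17.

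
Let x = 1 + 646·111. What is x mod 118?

646·111 = 71706.
71706 = 607·118 + 80, so 71706 mod 118 = 80.
(1 + 80) mod 118 = 81.

81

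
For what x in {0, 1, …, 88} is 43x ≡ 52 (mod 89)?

43⁻¹ ≡ 29 (mod 89) because 43·29 = 1247 = 14·89 + 1.
Multiplying both sides by 29: x ≡ 29·52 = 1508 ≡ 84 (mod 89).

84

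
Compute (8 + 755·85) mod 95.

755·85 = 64175.
64175 − 675·95 = 50, so 64175 ≡ 50 (mod 95).
(8 + 50) mod 95 = 58.

58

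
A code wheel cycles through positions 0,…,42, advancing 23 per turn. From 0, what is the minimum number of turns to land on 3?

23⁻¹ ≡ 15 (mod 43) because 23·15 = 345 = 8·43 + 1.
So x ≡ 15·3 = 45 ≡ 2 (mod 43).
Check: 23·2 = 46 = 1·43 + 3.

2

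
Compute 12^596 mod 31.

Successive squares of 12 mod 31: 12^1≡12, 12^2≡20, 12^4≡28, 12^8≡9, 12^16≡19, 12^32≡20, 12^64≡28, 12^128≡9, 12^256≡19, 12^512≡20.
Since 596 = 4 + 16 + 64 + 512 in binary, 12^596 ≡ 28·19·28·20 ≡ 10 (mod 31).

10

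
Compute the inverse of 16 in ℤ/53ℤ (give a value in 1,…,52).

10

53 = 3·16 + 5
16 = 3·5 + 1
5 = 5·1 + 0
Back-substituting gives 16·10 ≡ 1 (mod 53).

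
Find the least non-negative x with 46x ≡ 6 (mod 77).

The inverse of 46 mod 77 is 72 (since 46·72 = 3312 ≡ 1).
Multiplying both sides by 72: x ≡ 72·6 = 432 ≡ 47 (mod 77).

47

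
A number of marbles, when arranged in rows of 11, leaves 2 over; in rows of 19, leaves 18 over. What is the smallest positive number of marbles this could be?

x ≡ 2 (mod 11) gives x ∈ {2, 13, 24, 35, 46, 57, 68, 79, …}.
The first of these with x mod 19 = 18 is 189.

189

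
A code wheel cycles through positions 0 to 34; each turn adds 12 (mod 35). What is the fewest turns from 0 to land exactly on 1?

12·3 = 36 = 1·35 + 1, so 12⁻¹ ≡ 3 (mod 35).

3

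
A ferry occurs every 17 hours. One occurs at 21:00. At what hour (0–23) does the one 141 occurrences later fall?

141·17 = 2397.
Dividing 2397 by 24 gives quotient 99 and remainder 21.
(21 + 21) mod 24 = 18.

18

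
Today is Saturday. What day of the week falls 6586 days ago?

Sunday

6586 − 940·7 = 6, so 6586 ≡ 6 (mod 7).
Saturday − 6 days → Sunday.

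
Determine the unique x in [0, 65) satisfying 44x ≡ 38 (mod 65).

44⁻¹ ≡ 34 (mod 65) because 44·34 = 1496 = 23·65 + 1.
So x ≡ 34·38 = 1292 ≡ 57 (mod 65).
Check: 44·57 = 2508 = 38·65 + 38.

57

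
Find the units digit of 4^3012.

6

Powers of 4 mod 10 repeat with period 2: 4, 6.
3012 mod 2 = 0, so the last digit matches 4^2 = 6.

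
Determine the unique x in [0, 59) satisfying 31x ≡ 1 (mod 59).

31⁻¹ ≡ 40 (mod 59) because 31·40 = 1240 = 21·59 + 1.
Multiplying both sides by 40: x ≡ 40·1 = 40 ≡ 40 (mod 59).
Check: 31·40 = 1240 = 21·59 + 1.

40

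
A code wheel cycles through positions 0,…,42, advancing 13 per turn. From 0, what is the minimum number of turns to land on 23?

15

The inverse of 13 mod 43 is 10 (since 13·10 = 130 ≡ 1).
So x ≡ 10·23 = 230 ≡ 15 (mod 43).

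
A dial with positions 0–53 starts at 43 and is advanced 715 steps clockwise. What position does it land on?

715 mod 54 = 13 (since 13·54 = 702).
(43 + 13) mod 54 = 2.

2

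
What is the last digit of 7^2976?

The units digit of 7^n cycles with period 4: 7, 9, 3, 1, …
2976 mod 4 = 0, so the last digit matches 7^4 = 1.

1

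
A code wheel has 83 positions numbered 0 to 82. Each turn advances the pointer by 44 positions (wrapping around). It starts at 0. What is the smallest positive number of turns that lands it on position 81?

49

The inverse of 44 mod 83 is 17 (since 44·17 = 748 ≡ 1).
Multiplying both sides by 17: x ≡ 17·81 = 1377 ≡ 49 (mod 83).
Check: 44·49 = 2156 = 25·83 + 81.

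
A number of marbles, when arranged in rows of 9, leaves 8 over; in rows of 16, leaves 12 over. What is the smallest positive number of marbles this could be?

44

x ≡ 8 (mod 9) gives x ∈ {8, 17, 26, 35, 44}.
The first of these with x mod 16 = 12 is 44.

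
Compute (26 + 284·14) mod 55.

42

284·14 = 3976.
3976 mod 55 = 16 (since 72·55 = 3960).
(26 + 16) mod 55 = 42.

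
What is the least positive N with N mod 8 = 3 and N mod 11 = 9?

75

Since 11·3 ≡ 1 (mod 8), take x = 9 + 11·((3−9)·3 mod 8) = 9 + 11·6 = 75.
Check: 75 mod 8 = 3, 75 mod 11 = 9.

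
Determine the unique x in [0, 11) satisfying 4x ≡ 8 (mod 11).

4⁻¹ ≡ 3 (mod 11) because 4·3 = 12 = 1·11 + 1.
So x ≡ 3·8 = 24 ≡ 2 (mod 11).

2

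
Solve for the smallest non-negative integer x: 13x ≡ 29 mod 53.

43

The inverse of 13 mod 53 is 49 (since 13·49 = 637 ≡ 1).
Multiplying both sides by 49: x ≡ 49·29 = 1421 ≡ 43 (mod 53).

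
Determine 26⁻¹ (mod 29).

26·19 = 494 = 17·29 + 1, so 26⁻¹ ≡ 19 (mod 29).

19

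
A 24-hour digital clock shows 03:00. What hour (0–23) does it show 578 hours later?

578 = 24·24 + 2, so 578 mod 24 = 2.
(3 + 2) mod 24 = 5.

5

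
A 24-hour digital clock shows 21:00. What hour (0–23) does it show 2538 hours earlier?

3

2538 = 105·24 + 18, so 2538 mod 24 = 18.
(21 − 18) mod 24 = 3.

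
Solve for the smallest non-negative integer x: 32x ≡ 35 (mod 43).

32

The inverse of 32 mod 43 is 39 (since 32·39 = 1248 ≡ 1).
So x ≡ 39·35 = 1365 ≡ 32 (mod 43).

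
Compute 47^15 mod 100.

43

Successive squares of 47 mod 100: 47^1≡47, 47^2≡9, 47^4≡81, 47^8≡61.
Since 15 = 1 + 2 + 4 + 8 in binary, 47^15 ≡ 47·9·81·61 ≡ 43 (mod 100).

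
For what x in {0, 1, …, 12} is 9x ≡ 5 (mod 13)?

2

The inverse of 9 mod 13 is 3 (since 9·3 = 27 ≡ 1).
Multiplying both sides by 3: x ≡ 3·5 = 15 ≡ 2 (mod 13).
Check: 9·2 = 18 = 1·13 + 5.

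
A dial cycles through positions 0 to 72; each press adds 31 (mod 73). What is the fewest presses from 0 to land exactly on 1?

33

31·33 = 1023 = 14·73 + 1, so 31⁻¹ ≡ 33 (mod 73).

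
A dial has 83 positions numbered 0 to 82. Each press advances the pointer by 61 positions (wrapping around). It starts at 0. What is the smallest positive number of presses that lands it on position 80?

19

The inverse of 61 mod 83 is 49 (since 61·49 = 2989 ≡ 1).
Multiplying both sides by 49: x ≡ 49·80 = 3920 ≡ 19 (mod 83).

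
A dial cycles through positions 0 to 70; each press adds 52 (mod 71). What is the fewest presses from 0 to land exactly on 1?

52·56 = 2912 = 41·71 + 1, so 52⁻¹ ≡ 56 (mod 71).

56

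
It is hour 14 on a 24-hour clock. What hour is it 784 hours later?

6

784 = 32·24 + 16, so 784 mod 24 = 16.
(14 + 16) mod 24 = 6.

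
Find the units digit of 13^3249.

3

Last digits of 3^n: 3, 9, 7, 1 (period 4).
3249 mod 4 = 1, so the last digit matches 3^1 = 3.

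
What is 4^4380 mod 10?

6

Powers of 4 mod 10 repeat with period 2: 4, 6.
4380 mod 2 = 0, so the last digit matches 4^2 = 6.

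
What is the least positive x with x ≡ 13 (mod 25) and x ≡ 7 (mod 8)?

x ≡ 7 (mod 8) gives x ∈ {7, 15, 23, 31, 39, 47, 55, 63}.
The first of these with x mod 25 = 13 is 63.

63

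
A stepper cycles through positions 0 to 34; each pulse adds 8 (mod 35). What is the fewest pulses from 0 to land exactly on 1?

22

8·22 = 176 = 5·35 + 1, so 8⁻¹ ≡ 22 (mod 35).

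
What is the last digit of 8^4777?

Last digits of 8^n: 8, 4, 2, 6 (period 4).
4777 mod 4 = 1, so the last digit matches 8^1 = 8.

8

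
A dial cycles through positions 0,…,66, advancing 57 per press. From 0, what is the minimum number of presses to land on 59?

41

57⁻¹ ≡ 20 (mod 67) because 57·20 = 1140 = 17·67 + 1.
So x ≡ 20·59 = 1180 ≡ 41 (mod 67).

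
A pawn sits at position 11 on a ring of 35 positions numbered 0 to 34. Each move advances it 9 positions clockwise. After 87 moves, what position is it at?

24

87·9 = 783.
783 mod 35 = 13 (since 22·35 = 770).
(11 + 13) mod 35 = 24.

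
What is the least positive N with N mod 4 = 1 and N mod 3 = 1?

1

x ≡ 1 (mod 3) gives x ∈ {1}.
The first of these with x mod 4 = 1 is 1.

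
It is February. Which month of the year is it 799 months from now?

799 = 66·12 + 7, so 799 mod 12 = 7.
February + 7 months → September.

September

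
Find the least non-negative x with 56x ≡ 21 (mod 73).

46

56⁻¹ ≡ 30 (mod 73) because 56·30 = 1680 = 23·73 + 1.
Multiplying both sides by 30: x ≡ 30·21 = 630 ≡ 46 (mod 73).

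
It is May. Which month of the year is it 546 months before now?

November

546 − 45·12 = 6, so 546 ≡ 6 (mod 12).
May − 6 months → November.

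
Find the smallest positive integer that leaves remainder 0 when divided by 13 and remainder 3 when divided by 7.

x ≡ 3 (mod 7) gives x ∈ {3, 10, 17, 24, 31, 38, 45, 52}.
The first of these with x mod 13 = 0 is 52.

52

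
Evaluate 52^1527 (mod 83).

56

Successive squares of 52 mod 83: 52^1≡52, 52^2≡48, 52^4≡63, 52^8≡68, 52^16≡59, 52^32≡78, 52^64≡25, 52^128≡44, 52^256≡27, 52^512≡65, 52^1024≡75.
1527 = 1 + 2 + 4 + 16 + 32 + 64 + 128 + 256 + 1024, so 52^1527 ≡ 52·48·63·59·78·25·44·27·75 ≡ 56 (mod 83).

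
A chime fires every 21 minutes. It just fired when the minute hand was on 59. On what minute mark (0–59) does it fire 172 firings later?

11

172·21 = 3612.
3612 = 60·60 + 12, so 3612 mod 60 = 12.
(59 + 12) mod 60 = 11.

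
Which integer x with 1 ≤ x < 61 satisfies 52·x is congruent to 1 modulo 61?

61 = 1·52 + 9
52 = 5·9 + 7
9 = 1·7 + 2
7 = 3·2 + 1
2 = 2·1 + 0
Back-substituting gives 52·27 ≡ 1 (mod 61).

27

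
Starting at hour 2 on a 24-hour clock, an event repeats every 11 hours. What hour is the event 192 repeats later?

192·11 = 2112.
2112 = 88·24 + 0, so 2112 mod 24 = 0.
(2 + 0) mod 24 = 2.

2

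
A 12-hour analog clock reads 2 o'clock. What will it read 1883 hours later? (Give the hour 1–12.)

1883 − 156·12 = 11, so 1883 ≡ 11 (mod 12).
2 + 11 → 1 on a 12-hour dial.

1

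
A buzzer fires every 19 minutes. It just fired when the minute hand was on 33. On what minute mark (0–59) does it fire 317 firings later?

56

317·19 = 6023.
Dividing 6023 by 60 gives quotient 100 and remainder 23.
(33 + 23) mod 60 = 56.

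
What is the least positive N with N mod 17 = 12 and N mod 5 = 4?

29

x ≡ 4 (mod 5) gives x ∈ {4, 9, 14, 19, 24, 29}.
The first of these with x mod 17 = 12 is 29.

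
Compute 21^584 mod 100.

81

By repeated squaring mod 100: 21^1≡21, 21^2≡41, 21^4≡81, 21^8≡61, 21^16≡21, 21^32≡41, 21^64≡81, 21^128≡61, 21^256≡21, 21^512≡41.
584 = 8 + 64 + 512, so 21^584 ≡ 61·81·41 ≡ 81 (mod 100).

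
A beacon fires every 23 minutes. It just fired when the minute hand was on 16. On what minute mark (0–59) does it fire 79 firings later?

79·23 = 1817.
Dividing 1817 by 60 gives quotient 30 and remainder 17.
(16 + 17) mod 60 = 33.

33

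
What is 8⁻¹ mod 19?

19 = 2·8 + 3
8 = 2·3 + 2
3 = 1·2 + 1
2 = 2·1 + 0
Back-substituting gives 8·12 ≡ 1 (mod 19).

12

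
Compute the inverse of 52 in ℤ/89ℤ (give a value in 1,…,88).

52·12 = 624 = 7·89 + 1, so 52⁻¹ ≡ 12 (mod 89).

12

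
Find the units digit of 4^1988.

6

Powers of 4 mod 10 repeat with period 2: 4, 6.
1988 leaves remainder 0 on division by 2, so 4^1988 ends in 6.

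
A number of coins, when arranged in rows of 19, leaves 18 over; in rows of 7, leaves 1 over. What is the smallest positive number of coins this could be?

Since 7·11 ≡ 1 (mod 19), take x = 1 + 7·((18−1)·11 mod 19) = 1 + 7·16 = 113.
Check: 113 mod 19 = 18, 113 mod 7 = 1.

113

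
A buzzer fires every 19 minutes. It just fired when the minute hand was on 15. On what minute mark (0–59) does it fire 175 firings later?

175·19 = 3325.
3325 − 55·60 = 25, so 3325 ≡ 25 (mod 60).
(15 + 25) mod 60 = 40.

40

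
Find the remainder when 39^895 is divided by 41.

Square-and-reduce mod 41: 39^1≡39, 39^2≡4, 39^4≡16, 39^8≡10, 39^16≡18, 39^32≡37, 39^64≡16, 39^128≡10, 39^256≡18, 39^512≡37.
895 = 1 + 2 + 4 + 8 + 16 + 32 + 64 + 256 + 512, so 39^895 ≡ 39·4·16·10·18·37·16·18·37 ≡ 32 (mod 41).

32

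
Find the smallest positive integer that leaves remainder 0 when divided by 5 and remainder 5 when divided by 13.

5

x ≡ 0 (mod 5) gives x ∈ {0, 5}.
The first of these with x mod 13 = 5 is 5.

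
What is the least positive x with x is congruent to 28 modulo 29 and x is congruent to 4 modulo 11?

202

Since 11·8 ≡ 1 (mod 29), take x = 4 + 11·((28−4)·8 mod 29) = 4 + 11·18 = 202.
Check: 202 mod 29 = 28, 202 mod 11 = 4.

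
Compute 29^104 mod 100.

81

Square-and-reduce mod 100: 29^1≡29, 29^2≡41, 29^4≡81, 29^8≡61, 29^16≡21, 29^32≡41, 29^64≡81.
104 = 8 + 32 + 64, so 29^104 ≡ 61·41·81 ≡ 81 (mod 100).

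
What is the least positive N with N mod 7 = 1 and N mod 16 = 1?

x ≡ 1 (mod 7) gives x ∈ {1}.
The first of these with x mod 16 = 1 is 1.

1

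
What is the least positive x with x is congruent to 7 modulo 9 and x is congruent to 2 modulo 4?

Since 4·7 ≡ 1 (mod 9), take x = 2 + 4·((7−2)·7 mod 9) = 2 + 4·8 = 34.
Check: 34 mod 9 = 7, 34 mod 4 = 2.

34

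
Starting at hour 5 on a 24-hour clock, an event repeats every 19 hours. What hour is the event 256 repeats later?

21

256·19 = 4864.
4864 − 202·24 = 16, so 4864 ≡ 16 (mod 24).
(5 + 16) mod 24 = 21.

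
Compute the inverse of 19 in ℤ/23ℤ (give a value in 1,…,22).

23 = 1·19 + 4
19 = 4·4 + 3
4 = 1·3 + 1
3 = 3·1 + 0
Back-substituting gives 19·17 ≡ 1 (mod 23).

17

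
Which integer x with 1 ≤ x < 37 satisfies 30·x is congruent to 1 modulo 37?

21

30·21 = 630 = 17·37 + 1, so 30⁻¹ ≡ 21 (mod 37).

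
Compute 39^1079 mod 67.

36

Successive squares of 39 mod 67: 39^1≡39, 39^2≡47, 39^4≡65, 39^8≡4, 39^16≡16, 39^32≡55, 39^64≡10, 39^128≡33, 39^256≡17, 39^512≡21, 39^1024≡39.
1079 = 1 + 2 + 4 + 16 + 32 + 1024, so 39^1079 ≡ 39·47·65·16·55·39 ≡ 36 (mod 67).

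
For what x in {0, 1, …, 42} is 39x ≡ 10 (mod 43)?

19

39⁻¹ ≡ 32 (mod 43) because 39·32 = 1248 = 29·43 + 1.
Multiplying both sides by 32: x ≡ 32·10 = 320 ≡ 19 (mod 43).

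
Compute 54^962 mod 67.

21

Square-and-reduce mod 67: 54^1≡54, 54^2≡35, 54^4≡19, 54^8≡26, 54^16≡6, 54^32≡36, 54^64≡23, 54^128≡60, 54^256≡49, 54^512≡56.
962 = 2 + 64 + 128 + 256 + 512, so 54^962 ≡ 35·23·60·49·56 ≡ 21 (mod 67).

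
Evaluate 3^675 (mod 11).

1

Square-and-reduce mod 11: 3^1≡3, 3^2≡9, 3^4≡4, 3^8≡5, 3^16≡3, 3^32≡9, 3^64≡4, 3^128≡5, 3^256≡3, 3^512≡9.
Since 675 = 1 + 2 + 32 + 128 + 512 in binary, 3^675 ≡ 3·9·9·5·9 ≡ 1 (mod 11).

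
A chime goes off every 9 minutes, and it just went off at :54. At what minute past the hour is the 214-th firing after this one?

0

214·9 = 1926.
1926 − 32·60 = 6, so 1926 ≡ 6 (mod 60).
(54 + 6) mod 60 = 0.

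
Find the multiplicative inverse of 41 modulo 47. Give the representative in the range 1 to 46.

39

41·39 = 1599 = 34·47 + 1, so 41⁻¹ ≡ 39 (mod 47).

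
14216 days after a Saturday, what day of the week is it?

14216 mod 7 = 6 (since 2030·7 = 14210).
Saturday + 6 days → Friday.

Friday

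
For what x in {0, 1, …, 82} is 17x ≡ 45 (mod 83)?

The inverse of 17 mod 83 is 44 (since 17·44 = 748 ≡ 1).
So x ≡ 44·45 = 1980 ≡ 71 (mod 83).
Check: 17·71 = 1207 = 14·83 + 45.

71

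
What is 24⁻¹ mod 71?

3

24·3 = 72 = 1·71 + 1, so 24⁻¹ ≡ 3 (mod 71).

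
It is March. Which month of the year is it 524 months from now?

November

524 = 43·12 + 8, so 524 mod 12 = 8.
March + 8 months → November.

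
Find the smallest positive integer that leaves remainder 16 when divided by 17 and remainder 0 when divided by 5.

50

Since 5·7 ≡ 1 (mod 17), take x = 0 + 5·((16−0)·7 mod 17) = 0 + 5·10 = 50.
Check: 50 mod 17 = 16, 50 mod 5 = 0.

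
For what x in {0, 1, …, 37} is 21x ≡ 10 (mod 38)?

24

The inverse of 21 mod 38 is 29 (since 21·29 = 609 ≡ 1).
So x ≡ 29·10 = 290 ≡ 24 (mod 38).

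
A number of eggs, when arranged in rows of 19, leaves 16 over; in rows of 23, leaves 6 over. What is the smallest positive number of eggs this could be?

282

Since 23·5 ≡ 1 (mod 19), take x = 6 + 23·((16−6)·5 mod 19) = 6 + 23·12 = 282.
Check: 282 mod 19 = 16, 282 mod 23 = 6.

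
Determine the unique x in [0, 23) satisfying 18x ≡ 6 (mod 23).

8

The inverse of 18 mod 23 is 9 (since 18·9 = 162 ≡ 1).
Multiplying both sides by 9: x ≡ 9·6 = 54 ≡ 8 (mod 23).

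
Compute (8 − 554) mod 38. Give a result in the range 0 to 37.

24

554 mod 38 = 22 (since 14·38 = 532).
(8 − 22) mod 38 = 24.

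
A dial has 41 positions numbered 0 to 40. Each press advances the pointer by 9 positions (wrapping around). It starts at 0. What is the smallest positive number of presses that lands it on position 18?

The inverse of 9 mod 41 is 32 (since 9·32 = 288 ≡ 1).
So x ≡ 32·18 = 576 ≡ 2 (mod 41).
Check: 9·2 = 18 = 0·41 + 18.

2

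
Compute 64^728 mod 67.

Successive squares of 64 mod 67: 64^1≡64, 64^2≡9, 64^4≡14, 64^8≡62, 64^16≡25, 64^32≡22, 64^64≡15, 64^128≡24, 64^256≡40, 64^512≡59.
728 = 8 + 16 + 64 + 128 + 512, so 64^728 ≡ 62·25·15·24·59 ≡ 9 (mod 67).

9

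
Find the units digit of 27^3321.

7

Powers of 7 mod 10 repeat with period 4: 7, 9, 3, 1.
3321 leaves remainder 1 on division by 4, so 27^3321 ends in 7.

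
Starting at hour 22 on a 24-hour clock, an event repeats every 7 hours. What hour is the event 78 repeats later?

16

78·7 = 546.
546 mod 24 = 18 (since 22·24 = 528).
(22 + 18) mod 24 = 16.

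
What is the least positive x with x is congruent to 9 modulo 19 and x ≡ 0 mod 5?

Since 5·4 ≡ 1 (mod 19), take x = 0 + 5·((9−0)·4 mod 19) = 0 + 5·17 = 85.
Check: 85 mod 19 = 9, 85 mod 5 = 0.

85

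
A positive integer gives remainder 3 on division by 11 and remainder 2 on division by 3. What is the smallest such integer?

Since 3·4 ≡ 1 (mod 11), take x = 2 + 3·((3−2)·4 mod 11) = 2 + 3·4 = 14.
Check: 14 mod 11 = 3, 14 mod 3 = 2.

14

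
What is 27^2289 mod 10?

Last digits of 7^n: 7, 9, 3, 1 (period 4).
2289 mod 4 = 1, so the last digit matches 7^1 = 7.

7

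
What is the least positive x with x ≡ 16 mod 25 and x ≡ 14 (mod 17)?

116

x ≡ 14 (mod 17) gives x ∈ {14, 31, 48, 65, 82, 99, 116}.
The first of these with x mod 25 = 16 is 116.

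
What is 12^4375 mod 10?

8

The units digit of 12^n cycles with period 4: 2, 4, 8, 6, …
4375 leaves remainder 3 on division by 4, so 12^4375 ends in 8.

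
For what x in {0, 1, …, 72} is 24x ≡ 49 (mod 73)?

72

24⁻¹ ≡ 70 (mod 73) because 24·70 = 1680 = 23·73 + 1.
So x ≡ 70·49 = 3430 ≡ 72 (mod 73).
Check: 24·72 = 1728 = 23·73 + 49.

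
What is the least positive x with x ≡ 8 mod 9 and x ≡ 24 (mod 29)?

53

x ≡ 8 (mod 9) gives x ∈ {8, 17, 26, 35, 44, 53}.
The first of these with x mod 29 = 24 is 53.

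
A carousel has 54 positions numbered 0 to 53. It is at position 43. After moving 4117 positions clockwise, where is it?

4117 = 76·54 + 13, so 4117 mod 54 = 13.
(43 + 13) mod 54 = 2.

2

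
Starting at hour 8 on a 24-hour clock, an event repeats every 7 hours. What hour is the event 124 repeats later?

124·7 = 868.
Dividing 868 by 24 gives quotient 36 and remainder 4.
(8 + 4) mod 24 = 12.

12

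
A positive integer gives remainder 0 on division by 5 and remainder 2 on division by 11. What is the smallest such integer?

35

x ≡ 0 (mod 5) gives x ∈ {0, 5, 10, 15, 20, 25, 30, 35}.
The first of these with x mod 11 = 2 is 35.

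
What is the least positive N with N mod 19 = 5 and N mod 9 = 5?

x ≡ 5 (mod 9) gives x ∈ {5}.
The first of these with x mod 19 = 5 is 5.

5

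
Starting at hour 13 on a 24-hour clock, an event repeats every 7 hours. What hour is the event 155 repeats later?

155·7 = 1085.
1085 mod 24 = 5 (since 45·24 = 1080).
(13 + 5) mod 24 = 18.

18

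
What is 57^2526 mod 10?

The units digit of 57^n cycles with period 4: 7, 9, 3, 1, …
2526 leaves remainder 2 on division by 4, so 57^2526 ends in 9.

9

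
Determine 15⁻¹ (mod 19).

15·14 = 210 = 11·19 + 1, so 15⁻¹ ≡ 14 (mod 19).

14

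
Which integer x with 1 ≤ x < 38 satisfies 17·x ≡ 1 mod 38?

38 = 2·17 + 4
17 = 4·4 + 1
4 = 4·1 + 0
Back-substituting gives 17·9 ≡ 1 (mod 38).

9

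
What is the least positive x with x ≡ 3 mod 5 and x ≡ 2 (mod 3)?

8

x ≡ 2 (mod 3) gives x ∈ {2, 5, 8}.
The first of these with x mod 5 = 3 is 8.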